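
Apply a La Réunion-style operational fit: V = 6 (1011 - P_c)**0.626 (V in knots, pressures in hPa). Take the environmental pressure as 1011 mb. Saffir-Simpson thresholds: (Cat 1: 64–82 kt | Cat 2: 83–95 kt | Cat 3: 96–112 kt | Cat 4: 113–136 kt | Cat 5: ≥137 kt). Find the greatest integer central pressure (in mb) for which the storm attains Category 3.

927 mb

Category 3 begins at V = 96 kt.
Required ΔP = (96/6)^(1/0.626) = 16.000^1.597 ≈ 83.85 mb.
P_c ≤ 1011 − 83.85 = 927.15, so the highest integer P_c is 927 mb.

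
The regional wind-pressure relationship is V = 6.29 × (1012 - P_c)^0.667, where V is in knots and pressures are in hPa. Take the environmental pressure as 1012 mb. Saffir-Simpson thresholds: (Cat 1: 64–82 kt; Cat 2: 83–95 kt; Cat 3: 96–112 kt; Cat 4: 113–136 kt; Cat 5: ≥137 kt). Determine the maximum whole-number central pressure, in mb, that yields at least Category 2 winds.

Category 2 begins at V = 83 kt.
Required ΔP = (83/6.29)^(1/0.667) = 13.196^1.499 ≈ 47.84 mb.
P_c ≤ 1012 − 47.84 = 964.16, so the highest integer P_c is 964 mb.

964 mb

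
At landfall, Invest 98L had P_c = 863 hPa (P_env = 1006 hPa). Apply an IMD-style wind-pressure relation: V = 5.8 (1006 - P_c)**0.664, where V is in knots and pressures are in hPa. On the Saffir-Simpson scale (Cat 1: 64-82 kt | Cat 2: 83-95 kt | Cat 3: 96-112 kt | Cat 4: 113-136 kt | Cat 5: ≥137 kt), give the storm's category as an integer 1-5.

ΔP = 1006 − 863 = 143 hPa.
V ≈ 5.8 × 143^0.664 = 5.8 × 26.99 ≈ 157 kt.
157 kt falls in the Category 5 band.

5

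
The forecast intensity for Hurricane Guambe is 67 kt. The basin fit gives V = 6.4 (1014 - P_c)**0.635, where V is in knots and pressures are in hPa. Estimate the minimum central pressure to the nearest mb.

974 mb

ΔP = (V / 6.4)^(1/0.635) = (67/6.4)^1.575.
67/6.4 = 10.469; 10.469^1.575 ≈ 40.38 mb.
P_c = 1014 − 40.38 = 973.62 ≈ 974 mb.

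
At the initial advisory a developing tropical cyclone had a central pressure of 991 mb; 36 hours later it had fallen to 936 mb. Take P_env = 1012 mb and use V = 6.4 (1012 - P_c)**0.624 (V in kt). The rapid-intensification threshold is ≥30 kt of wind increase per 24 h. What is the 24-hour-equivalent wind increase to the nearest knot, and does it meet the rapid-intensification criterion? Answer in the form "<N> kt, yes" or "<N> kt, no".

35 kt, yes

V₁: ΔP = 21, V ≈ 6.4 × 21^0.624 ≈ 42.78 kt.
V₂: ΔP = 76, V ≈ 6.4 × 76^0.624 ≈ 95.46 kt.
ΔV over 36 h = 52.68 kt → 24 h equivalent = 52.68 × 24/36 ≈ 35.12 kt.
35 kt ≥ 30 kt ⇒ rapid intensification.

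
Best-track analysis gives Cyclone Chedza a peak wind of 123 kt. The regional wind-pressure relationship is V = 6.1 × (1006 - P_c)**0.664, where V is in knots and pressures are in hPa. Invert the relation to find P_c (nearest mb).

ΔP = (V / 6.1)^(1/0.664) = (123/6.1)^1.506.
123/6.1 = 20.164; 20.164^1.506 ≈ 92.20 mb.
P_c = 1006 − 92.20 = 913.80 ≈ 914 mb.

914 mb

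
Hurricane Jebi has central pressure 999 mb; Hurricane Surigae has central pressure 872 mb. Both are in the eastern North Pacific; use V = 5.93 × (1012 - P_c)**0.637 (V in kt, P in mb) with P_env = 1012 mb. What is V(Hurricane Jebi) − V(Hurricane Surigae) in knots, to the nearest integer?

-108 kt

Hurricane Jebi: ΔP = 13; V ≈ 5.93 × 13^0.637 ≈ 30.38 kt.
Hurricane Surigae: ΔP = 140; V ≈ 5.93 × 140^0.637 ≈ 138.08 kt.
Difference ≈ 30.38 − 138.08 = -107.70 → -108 kt.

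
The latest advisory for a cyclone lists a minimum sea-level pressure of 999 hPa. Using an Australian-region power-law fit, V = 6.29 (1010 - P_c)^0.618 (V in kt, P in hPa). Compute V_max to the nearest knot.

ΔP = 1010 − 999 = 11 hPa.
11^0.618 ≈ 4.401.
V ≈ 6.29 × 4.401 ≈ 27.7 kt.

28 kt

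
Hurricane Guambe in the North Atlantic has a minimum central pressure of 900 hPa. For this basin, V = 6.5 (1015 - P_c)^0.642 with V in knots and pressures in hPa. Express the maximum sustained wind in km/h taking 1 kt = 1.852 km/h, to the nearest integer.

ΔP = 1015 − 900 = 115 hPa.
V ≈ 6.5 × 115^0.642 = 6.5 × 21.036 ≈ 136.736 kt.
136.736 × 1.852 ≈ 253.23 km/h → 253 km/h.

253 km/h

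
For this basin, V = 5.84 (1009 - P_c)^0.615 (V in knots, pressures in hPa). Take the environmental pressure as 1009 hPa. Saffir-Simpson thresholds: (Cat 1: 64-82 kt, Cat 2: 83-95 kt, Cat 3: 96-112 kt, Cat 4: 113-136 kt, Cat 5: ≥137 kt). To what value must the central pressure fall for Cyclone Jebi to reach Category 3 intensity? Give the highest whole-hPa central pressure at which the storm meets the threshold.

914 hPa

Category 3 begins at V = 96 kt.
Required ΔP = (96/5.84)^(1/0.615) = 16.438^1.626 ≈ 94.84 hPa.
P_c ≤ 1009 − 94.84 = 914.16, so the highest integer P_c is 914 hPa.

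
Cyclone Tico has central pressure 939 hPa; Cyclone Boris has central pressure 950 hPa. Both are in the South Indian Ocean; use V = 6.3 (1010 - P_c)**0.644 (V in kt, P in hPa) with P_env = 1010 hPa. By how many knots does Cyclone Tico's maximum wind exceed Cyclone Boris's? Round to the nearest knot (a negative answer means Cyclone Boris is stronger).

Cyclone Tico: ΔP = 71; V ≈ 6.3 × 71^0.644 ≈ 98.07 kt.
Cyclone Boris: ΔP = 60; V ≈ 6.3 × 60^0.644 ≈ 88.00 kt.
Difference ≈ 98.07 − 88.00 = 10.07 → 10 kt.

10 kt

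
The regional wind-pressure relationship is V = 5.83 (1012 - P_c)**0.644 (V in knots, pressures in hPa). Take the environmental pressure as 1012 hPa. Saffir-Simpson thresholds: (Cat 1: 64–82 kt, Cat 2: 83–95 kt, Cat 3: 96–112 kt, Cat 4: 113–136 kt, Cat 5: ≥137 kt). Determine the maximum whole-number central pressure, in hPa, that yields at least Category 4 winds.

Category 4 begins at V = 113 kt.
Required ΔP = (113/5.83)^(1/0.644) = 19.383^1.553 ≈ 99.79 hPa.
P_c ≤ 1012 − 99.79 = 912.21, so the highest integer P_c is 912 hPa.

912 hPa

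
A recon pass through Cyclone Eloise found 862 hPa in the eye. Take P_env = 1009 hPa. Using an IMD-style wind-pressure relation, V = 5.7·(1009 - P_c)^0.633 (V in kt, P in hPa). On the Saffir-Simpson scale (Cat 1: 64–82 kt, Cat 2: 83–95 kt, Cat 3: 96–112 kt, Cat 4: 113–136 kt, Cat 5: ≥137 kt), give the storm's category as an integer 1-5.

ΔP = 1009 − 862 = 147 hPa.
V ≈ 5.7 × 147^0.633 = 5.7 × 23.55 ≈ 134 kt.
134 kt falls in the Category 4 band.

4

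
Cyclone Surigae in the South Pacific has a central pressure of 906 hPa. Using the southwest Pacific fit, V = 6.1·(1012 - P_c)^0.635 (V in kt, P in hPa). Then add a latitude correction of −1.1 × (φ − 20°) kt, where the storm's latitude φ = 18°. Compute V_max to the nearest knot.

ΔP = 1012 − 906 = 106 hPa.
106^0.635 ≈ 19.323.
V ≈ 6.1 × 19.323 ≈ 117.9 kt.
Latitude correction: −1.1 × (18 − 20) = 2.2 kt.
Corrected V ≈ 120.1 kt → 120 kt.

120 kt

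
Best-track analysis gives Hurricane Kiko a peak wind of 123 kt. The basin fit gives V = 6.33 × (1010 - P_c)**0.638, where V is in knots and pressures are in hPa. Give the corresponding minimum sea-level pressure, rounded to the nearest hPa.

905 hPa

ΔP = (V / 6.33)^(1/0.638) = (123/6.33)^1.567.
123/6.33 = 19.431; 19.431^1.567 ≈ 104.62 hPa.
P_c = 1010 − 104.62 = 905.38 ≈ 905 hPa.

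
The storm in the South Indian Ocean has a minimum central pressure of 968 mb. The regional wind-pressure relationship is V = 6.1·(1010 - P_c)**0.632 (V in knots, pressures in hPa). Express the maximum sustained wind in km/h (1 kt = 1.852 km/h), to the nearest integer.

120 km/h

ΔP = 1010 − 968 = 42 mb.
V ≈ 6.1 × 42^0.632 = 6.1 × 10.614 ≈ 64.748 kt.
64.748 × 1.852 ≈ 119.91 km/h → 120 km/h.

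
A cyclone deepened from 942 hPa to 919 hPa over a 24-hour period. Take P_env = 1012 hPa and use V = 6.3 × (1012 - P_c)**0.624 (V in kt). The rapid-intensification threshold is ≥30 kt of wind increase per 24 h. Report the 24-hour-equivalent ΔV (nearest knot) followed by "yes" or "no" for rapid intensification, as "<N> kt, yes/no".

V₁: ΔP = 70, V ≈ 6.3 × 70^0.624 ≈ 89.27 kt.
V₂: ΔP = 93, V ≈ 6.3 × 93^0.624 ≈ 106.58 kt.
ΔV over 24 h = 17.31 kt → 24 h equivalent = 17.31 × 24/24 ≈ 17.31 kt.
17 kt < 30 kt ⇒ not rapid intensification.

17 kt, no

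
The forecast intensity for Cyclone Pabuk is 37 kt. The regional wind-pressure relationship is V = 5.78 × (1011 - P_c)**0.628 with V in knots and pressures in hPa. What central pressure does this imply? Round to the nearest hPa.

992 hPa

ΔP = (V / 5.78)^(1/0.628) = (37/5.78)^1.592.
37/5.78 = 6.401; 6.401^1.592 ≈ 19.23 hPa.
P_c = 1011 − 19.23 = 991.77 ≈ 992 hPa.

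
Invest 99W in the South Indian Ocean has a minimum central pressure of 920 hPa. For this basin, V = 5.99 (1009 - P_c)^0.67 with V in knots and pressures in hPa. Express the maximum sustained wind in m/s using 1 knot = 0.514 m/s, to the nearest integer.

ΔP = 1009 − 920 = 89 hPa.
V ≈ 5.99 × 89^0.67 = 5.99 × 20.234 ≈ 121.204 kt.
121.204 × 0.514 ≈ 62.30 m/s → 62 m/s.

62 m/s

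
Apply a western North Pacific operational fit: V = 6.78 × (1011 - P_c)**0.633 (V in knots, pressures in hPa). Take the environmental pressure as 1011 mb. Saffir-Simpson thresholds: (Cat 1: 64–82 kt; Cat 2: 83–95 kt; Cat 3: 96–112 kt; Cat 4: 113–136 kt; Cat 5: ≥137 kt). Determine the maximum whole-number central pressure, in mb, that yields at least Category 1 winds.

Category 1 begins at V = 64 kt.
Required ΔP = (64/6.78)^(1/0.633) = 9.440^1.580 ≈ 34.69 mb.
P_c ≤ 1011 − 34.69 = 976.31, so the highest integer P_c is 976 mb.

976 mb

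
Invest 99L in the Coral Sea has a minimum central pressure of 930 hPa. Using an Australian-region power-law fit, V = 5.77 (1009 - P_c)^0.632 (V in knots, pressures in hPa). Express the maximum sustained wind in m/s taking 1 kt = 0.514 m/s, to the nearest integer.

47 m/s

ΔP = 1009 − 930 = 79 hPa.
V ≈ 5.77 × 79^0.632 = 5.77 × 15.823 ≈ 91.301 kt.
91.301 × 0.514 ≈ 46.93 m/s → 47 m/s.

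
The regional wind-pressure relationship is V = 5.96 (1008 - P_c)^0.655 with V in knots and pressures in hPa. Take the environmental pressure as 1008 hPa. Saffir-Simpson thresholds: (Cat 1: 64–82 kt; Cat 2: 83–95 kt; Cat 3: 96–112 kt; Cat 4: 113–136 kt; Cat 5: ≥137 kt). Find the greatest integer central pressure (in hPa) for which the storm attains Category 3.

Category 3 begins at V = 96 kt.
Required ΔP = (96/5.96)^(1/0.655) = 16.107^1.527 ≈ 69.63 hPa.
P_c ≤ 1008 − 69.63 = 938.37, so the highest integer P_c is 938 hPa.

938 hPa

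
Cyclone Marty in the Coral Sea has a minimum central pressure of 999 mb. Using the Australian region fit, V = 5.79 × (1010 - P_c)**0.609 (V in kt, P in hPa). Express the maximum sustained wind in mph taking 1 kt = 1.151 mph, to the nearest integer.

29 mph

ΔP = 1010 − 999 = 11 mb.
V ≈ 5.79 × 11^0.609 = 5.79 × 4.307 ≈ 24.939 kt.
24.939 × 1.151 ≈ 28.71 mph → 29 mph.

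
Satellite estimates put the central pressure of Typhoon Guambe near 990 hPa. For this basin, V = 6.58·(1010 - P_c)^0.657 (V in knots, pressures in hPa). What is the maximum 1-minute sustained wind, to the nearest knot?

47 kt

ΔP = 1010 − 990 = 20 hPa.
20^0.657 ≈ 7.158.
V ≈ 6.58 × 7.158 ≈ 47.1 kt.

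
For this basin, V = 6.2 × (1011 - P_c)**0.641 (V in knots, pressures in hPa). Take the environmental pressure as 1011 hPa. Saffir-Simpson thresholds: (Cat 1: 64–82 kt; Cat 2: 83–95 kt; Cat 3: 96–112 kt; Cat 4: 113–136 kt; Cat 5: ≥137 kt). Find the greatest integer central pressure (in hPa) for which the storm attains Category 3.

Category 3 begins at V = 96 kt.
Required ΔP = (96/6.2)^(1/0.641) = 15.484^1.560 ≈ 71.83 hPa.
P_c ≤ 1011 − 71.83 = 939.17, so the highest integer P_c is 939 hPa.

939 hPa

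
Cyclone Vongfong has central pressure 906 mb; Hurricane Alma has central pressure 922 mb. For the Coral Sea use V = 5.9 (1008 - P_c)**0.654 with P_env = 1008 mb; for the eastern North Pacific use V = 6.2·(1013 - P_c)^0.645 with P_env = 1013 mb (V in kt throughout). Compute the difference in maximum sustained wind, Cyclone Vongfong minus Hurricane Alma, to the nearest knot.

Cyclone Vongfong: ΔP = 102; V ≈ 5.9 × 102^0.654 ≈ 121.47 kt.
Hurricane Alma: ΔP = 91; V ≈ 6.2 × 91^0.645 ≈ 113.76 kt.
Difference ≈ 121.47 − 113.76 = 7.71 → 8 kt.

8 kt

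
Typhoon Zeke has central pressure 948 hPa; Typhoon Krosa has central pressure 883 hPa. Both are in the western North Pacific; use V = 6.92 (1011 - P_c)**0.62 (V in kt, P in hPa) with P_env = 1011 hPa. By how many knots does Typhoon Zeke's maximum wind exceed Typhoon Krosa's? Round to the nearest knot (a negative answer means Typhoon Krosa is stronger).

Typhoon Zeke: ΔP = 63; V ≈ 6.92 × 63^0.62 ≈ 90.30 kt.
Typhoon Krosa: ΔP = 128; V ≈ 6.92 × 128^0.62 ≈ 140.14 kt.
Difference ≈ 90.30 − 140.14 = -49.84 → -50 kt.

-50 kt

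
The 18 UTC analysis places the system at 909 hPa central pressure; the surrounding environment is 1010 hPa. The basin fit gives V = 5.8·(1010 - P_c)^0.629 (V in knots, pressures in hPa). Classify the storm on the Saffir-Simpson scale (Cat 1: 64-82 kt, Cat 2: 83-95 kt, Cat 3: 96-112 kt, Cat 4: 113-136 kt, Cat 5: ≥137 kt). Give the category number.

3

ΔP = 1010 − 909 = 101 hPa.
V ≈ 5.8 × 101^0.629 = 5.8 × 18.23 ≈ 106 kt.
106 kt falls in the Category 3 band.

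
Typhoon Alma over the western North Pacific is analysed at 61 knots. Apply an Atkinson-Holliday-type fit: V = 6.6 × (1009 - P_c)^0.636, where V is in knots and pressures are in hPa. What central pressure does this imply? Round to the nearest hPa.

ΔP = (V / 6.6)^(1/0.636) = (61/6.6)^1.572.
61/6.6 = 9.242; 9.242^1.572 ≈ 33.00 hPa.
P_c = 1009 − 33.00 = 976.00 ≈ 976 hPa.

976 hPa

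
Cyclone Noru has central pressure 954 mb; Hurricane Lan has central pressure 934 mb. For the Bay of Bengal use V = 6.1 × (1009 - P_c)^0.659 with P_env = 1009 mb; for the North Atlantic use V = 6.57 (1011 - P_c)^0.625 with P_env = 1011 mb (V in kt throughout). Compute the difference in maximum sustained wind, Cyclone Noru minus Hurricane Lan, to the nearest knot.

-14 kt

Cyclone Noru: ΔP = 55; V ≈ 6.1 × 55^0.659 ≈ 85.55 kt.
Hurricane Lan: ΔP = 77; V ≈ 6.57 × 77^0.625 ≈ 99.23 kt.
Difference ≈ 85.55 − 99.23 = -13.68 → -14 kt.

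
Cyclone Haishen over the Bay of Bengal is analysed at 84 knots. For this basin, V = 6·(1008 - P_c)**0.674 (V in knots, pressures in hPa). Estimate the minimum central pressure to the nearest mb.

958 mb

ΔP = (V / 6)^(1/0.674) = (84/6)^1.484.
84/6 = 14.000; 14.000^1.484 ≈ 50.17 mb.
P_c = 1008 − 50.17 = 957.83 ≈ 958 mb.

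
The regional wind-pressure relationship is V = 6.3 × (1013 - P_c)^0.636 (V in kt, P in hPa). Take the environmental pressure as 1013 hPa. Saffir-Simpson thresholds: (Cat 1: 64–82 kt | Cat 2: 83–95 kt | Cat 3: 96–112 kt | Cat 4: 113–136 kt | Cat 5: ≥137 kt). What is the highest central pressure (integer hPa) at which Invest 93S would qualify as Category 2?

Category 2 begins at V = 83 kt.
Required ΔP = (83/6.3)^(1/0.636) = 13.175^1.572 ≈ 57.62 hPa.
P_c ≤ 1013 − 57.62 = 955.38, so the highest integer P_c is 955 hPa.

955 hPa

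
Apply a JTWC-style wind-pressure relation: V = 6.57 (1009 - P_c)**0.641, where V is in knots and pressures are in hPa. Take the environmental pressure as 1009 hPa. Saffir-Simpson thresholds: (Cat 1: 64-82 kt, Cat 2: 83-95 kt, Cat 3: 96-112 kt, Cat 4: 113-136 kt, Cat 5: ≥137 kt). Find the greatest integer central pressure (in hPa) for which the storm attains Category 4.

924 hPa

Category 4 begins at V = 113 kt.
Required ΔP = (113/6.57)^(1/0.641) = 17.199^1.560 ≈ 84.62 hPa.
P_c ≤ 1009 − 84.62 = 924.38, so the highest integer P_c is 924 hPa.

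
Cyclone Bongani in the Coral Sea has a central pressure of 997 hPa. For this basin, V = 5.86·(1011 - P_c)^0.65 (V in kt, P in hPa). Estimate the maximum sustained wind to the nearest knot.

ΔP = 1011 − 997 = 14 hPa.
14^0.65 ≈ 5.559.
V ≈ 5.86 × 5.559 ≈ 32.6 kt.

33 kt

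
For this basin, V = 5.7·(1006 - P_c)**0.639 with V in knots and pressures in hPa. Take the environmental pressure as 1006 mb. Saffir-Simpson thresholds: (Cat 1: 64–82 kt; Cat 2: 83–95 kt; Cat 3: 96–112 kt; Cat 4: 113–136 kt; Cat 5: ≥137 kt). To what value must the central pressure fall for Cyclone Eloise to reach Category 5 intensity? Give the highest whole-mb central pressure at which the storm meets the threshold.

861 mb

Category 5 begins at V = 137 kt.
Required ΔP = (137/5.7)^(1/0.639) = 24.035^1.565 ≈ 144.86 mb.
P_c ≤ 1006 − 144.86 = 861.14, so the highest integer P_c is 861 mb.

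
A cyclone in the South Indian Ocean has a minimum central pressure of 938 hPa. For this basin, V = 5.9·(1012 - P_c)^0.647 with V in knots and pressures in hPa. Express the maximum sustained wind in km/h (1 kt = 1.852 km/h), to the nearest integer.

ΔP = 1012 − 938 = 74 hPa.
V ≈ 5.9 × 74^0.647 = 5.9 × 16.195 ≈ 95.553 kt.
95.553 × 1.852 ≈ 176.96 km/h → 177 km/h.

177 km/h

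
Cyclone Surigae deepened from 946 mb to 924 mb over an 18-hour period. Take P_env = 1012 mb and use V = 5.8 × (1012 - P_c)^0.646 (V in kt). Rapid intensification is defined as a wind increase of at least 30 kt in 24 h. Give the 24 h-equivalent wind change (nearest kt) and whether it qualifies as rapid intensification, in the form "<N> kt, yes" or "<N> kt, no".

V₁: ΔP = 66, V ≈ 5.8 × 66^0.646 ≈ 86.87 kt.
V₂: ΔP = 88, V ≈ 5.8 × 88^0.646 ≈ 104.61 kt.
ΔV over 18 h = 17.74 kt → 24 h equivalent = 17.74 × 24/18 ≈ 23.65 kt.
24 kt < 30 kt ⇒ not rapid intensification.

24 kt, no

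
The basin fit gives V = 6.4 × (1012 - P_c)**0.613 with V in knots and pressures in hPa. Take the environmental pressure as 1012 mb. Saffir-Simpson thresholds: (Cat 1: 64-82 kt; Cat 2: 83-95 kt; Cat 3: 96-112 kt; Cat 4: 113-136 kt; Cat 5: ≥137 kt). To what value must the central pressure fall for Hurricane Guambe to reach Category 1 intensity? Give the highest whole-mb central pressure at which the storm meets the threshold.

Category 1 begins at V = 64 kt.
Required ΔP = (64/6.4)^(1/0.613) = 10.000^1.631 ≈ 42.79 mb.
P_c ≤ 1012 − 42.79 = 969.21, so the highest integer P_c is 969 mb.

969 mb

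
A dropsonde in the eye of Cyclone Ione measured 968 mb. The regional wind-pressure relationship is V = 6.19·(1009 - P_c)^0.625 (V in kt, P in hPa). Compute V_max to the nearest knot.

ΔP = 1009 − 968 = 41 mb.
41^0.625 ≈ 10.186.
V ≈ 6.19 × 10.186 ≈ 63.0 kt.

63 kt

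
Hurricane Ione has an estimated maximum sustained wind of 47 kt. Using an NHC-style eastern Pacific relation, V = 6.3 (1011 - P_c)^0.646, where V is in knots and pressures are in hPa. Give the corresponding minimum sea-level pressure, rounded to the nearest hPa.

ΔP = (V / 6.3)^(1/0.646) = (47/6.3)^1.548.
47/6.3 = 7.460; 7.460^1.548 ≈ 22.44 hPa.
P_c = 1011 − 22.44 = 988.56 ≈ 989 hPa.

989 hPa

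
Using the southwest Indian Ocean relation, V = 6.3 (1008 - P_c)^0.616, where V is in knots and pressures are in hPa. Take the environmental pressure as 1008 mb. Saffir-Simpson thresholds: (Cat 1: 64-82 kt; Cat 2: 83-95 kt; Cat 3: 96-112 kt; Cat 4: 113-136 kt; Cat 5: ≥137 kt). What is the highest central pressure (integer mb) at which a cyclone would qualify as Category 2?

Category 2 begins at V = 83 kt.
Required ΔP = (83/6.3)^(1/0.616) = 13.175^1.623 ≈ 65.73 mb.
P_c ≤ 1008 − 65.73 = 942.27, so the highest integer P_c is 942 mb.

942 mb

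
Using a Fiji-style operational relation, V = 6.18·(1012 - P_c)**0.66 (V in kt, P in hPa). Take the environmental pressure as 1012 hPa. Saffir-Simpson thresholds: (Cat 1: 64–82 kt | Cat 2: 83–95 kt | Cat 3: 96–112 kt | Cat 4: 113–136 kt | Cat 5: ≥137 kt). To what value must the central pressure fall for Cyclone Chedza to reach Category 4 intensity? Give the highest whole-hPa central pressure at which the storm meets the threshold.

Category 4 begins at V = 113 kt.
Required ΔP = (113/6.18)^(1/0.66) = 18.285^1.515 ≈ 81.71 hPa.
P_c ≤ 1012 − 81.71 = 930.29, so the highest integer P_c is 930 hPa.

930 hPa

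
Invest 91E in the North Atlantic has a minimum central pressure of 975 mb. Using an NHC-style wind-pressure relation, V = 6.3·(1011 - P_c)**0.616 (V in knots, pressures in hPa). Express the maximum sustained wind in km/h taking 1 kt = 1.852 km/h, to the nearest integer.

106 km/h

ΔP = 1011 − 975 = 36 mb.
V ≈ 6.3 × 36^0.616 = 6.3 × 9.092 ≈ 57.283 kt.
57.283 × 1.852 ≈ 106.09 km/h → 106 km/h.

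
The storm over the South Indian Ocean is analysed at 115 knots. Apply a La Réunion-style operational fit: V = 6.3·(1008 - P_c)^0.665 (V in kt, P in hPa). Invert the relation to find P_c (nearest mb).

929 mb

ΔP = (V / 6.3)^(1/0.665) = (115/6.3)^1.504.
115/6.3 = 18.254; 18.254^1.504 ≈ 78.85 mb.
P_c = 1008 − 78.85 = 929.15 ≈ 929 mb.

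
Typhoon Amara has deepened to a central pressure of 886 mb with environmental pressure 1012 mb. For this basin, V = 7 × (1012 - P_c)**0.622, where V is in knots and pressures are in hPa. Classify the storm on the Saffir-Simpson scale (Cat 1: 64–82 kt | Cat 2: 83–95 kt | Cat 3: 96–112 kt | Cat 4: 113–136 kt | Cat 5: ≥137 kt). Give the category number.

ΔP = 1012 − 886 = 126 mb.
V ≈ 7 × 126^0.622 = 7 × 20.25 ≈ 142 kt.
142 kt falls in the Category 5 band.

5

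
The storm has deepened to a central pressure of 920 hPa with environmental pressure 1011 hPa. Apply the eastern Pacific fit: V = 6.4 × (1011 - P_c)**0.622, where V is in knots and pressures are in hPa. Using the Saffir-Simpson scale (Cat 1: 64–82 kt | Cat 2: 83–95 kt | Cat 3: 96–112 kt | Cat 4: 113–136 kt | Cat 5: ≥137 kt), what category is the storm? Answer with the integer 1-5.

ΔP = 1011 − 920 = 91 hPa.
V ≈ 6.4 × 91^0.622 = 6.4 × 16.54 ≈ 106 kt.
106 kt falls in the Category 3 band.

3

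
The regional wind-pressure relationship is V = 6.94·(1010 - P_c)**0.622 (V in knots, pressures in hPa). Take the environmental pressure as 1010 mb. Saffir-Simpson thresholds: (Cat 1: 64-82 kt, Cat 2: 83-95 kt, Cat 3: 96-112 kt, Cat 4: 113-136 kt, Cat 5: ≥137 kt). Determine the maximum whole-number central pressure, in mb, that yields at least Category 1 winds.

974 mb

Category 1 begins at V = 64 kt.
Required ΔP = (64/6.94)^(1/0.622) = 9.222^1.608 ≈ 35.58 mb.
P_c ≤ 1010 − 35.58 = 974.42, so the highest integer P_c is 974 mb.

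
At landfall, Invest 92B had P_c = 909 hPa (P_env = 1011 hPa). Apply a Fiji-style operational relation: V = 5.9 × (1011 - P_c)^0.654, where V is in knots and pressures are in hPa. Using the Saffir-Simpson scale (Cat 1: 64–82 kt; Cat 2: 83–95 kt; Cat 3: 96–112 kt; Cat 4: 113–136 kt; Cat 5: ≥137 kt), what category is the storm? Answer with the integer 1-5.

4

ΔP = 1011 − 909 = 102 hPa.
V ≈ 5.9 × 102^0.654 = 5.9 × 20.59 ≈ 121 kt.
121 kt falls in the Category 4 band.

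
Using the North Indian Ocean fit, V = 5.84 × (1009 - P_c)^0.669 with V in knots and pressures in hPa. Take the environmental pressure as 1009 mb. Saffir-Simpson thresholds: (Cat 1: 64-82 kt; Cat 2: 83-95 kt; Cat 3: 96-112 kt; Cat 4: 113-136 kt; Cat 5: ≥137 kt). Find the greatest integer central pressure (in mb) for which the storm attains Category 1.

Category 1 begins at V = 64 kt.
Required ΔP = (64/5.84)^(1/0.669) = 10.959^1.495 ≈ 35.83 mb.
P_c ≤ 1009 − 35.83 = 973.17, so the highest integer P_c is 973 mb.

973 mb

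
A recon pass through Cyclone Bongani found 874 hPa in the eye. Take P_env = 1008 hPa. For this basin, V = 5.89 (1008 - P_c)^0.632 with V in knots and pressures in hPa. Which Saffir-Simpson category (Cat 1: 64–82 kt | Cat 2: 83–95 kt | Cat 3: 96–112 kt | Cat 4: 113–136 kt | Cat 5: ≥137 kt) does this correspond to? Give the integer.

4

ΔP = 1008 − 874 = 134 hPa.
V ≈ 5.89 × 134^0.632 = 5.89 × 22.10 ≈ 130 kt.
130 kt falls in the Category 4 band.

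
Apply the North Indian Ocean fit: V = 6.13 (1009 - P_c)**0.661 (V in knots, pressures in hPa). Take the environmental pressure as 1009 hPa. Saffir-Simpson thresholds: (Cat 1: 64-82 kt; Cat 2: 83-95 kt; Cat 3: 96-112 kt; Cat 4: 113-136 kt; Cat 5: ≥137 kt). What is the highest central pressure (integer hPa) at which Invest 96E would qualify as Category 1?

974 hPa

Category 1 begins at V = 64 kt.
Required ΔP = (64/6.13)^(1/0.661) = 10.440^1.513 ≈ 34.77 hPa.
P_c ≤ 1009 − 34.77 = 974.23, so the highest integer P_c is 974 hPa.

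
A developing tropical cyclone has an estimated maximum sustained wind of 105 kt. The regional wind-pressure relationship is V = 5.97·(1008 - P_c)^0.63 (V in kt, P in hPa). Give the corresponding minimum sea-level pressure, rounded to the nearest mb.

ΔP = (V / 5.97)^(1/0.63) = (105/5.97)^1.587.
105/5.97 = 17.588; 17.588^1.587 ≈ 94.74 mb.
P_c = 1008 − 94.74 = 913.26 ≈ 913 mb.

913 mb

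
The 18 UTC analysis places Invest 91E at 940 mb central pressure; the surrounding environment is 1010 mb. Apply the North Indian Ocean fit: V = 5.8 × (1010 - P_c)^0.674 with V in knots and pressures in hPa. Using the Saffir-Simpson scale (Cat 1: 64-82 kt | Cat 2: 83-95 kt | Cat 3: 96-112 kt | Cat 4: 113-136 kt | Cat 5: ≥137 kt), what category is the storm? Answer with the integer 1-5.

ΔP = 1010 − 940 = 70 mb.
V ≈ 5.8 × 70^0.674 = 5.8 × 17.52 ≈ 102 kt.
102 kt falls in the Category 3 band.

3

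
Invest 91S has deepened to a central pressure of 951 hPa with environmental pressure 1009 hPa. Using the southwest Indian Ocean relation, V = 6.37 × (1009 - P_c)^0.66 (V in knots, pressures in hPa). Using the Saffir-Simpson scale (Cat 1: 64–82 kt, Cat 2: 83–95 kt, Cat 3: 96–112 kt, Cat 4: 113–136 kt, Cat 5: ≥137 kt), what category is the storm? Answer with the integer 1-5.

ΔP = 1009 − 951 = 58 hPa.
V ≈ 6.37 × 58^0.66 = 6.37 × 14.58 ≈ 93 kt.
93 kt falls in the Category 2 band.

2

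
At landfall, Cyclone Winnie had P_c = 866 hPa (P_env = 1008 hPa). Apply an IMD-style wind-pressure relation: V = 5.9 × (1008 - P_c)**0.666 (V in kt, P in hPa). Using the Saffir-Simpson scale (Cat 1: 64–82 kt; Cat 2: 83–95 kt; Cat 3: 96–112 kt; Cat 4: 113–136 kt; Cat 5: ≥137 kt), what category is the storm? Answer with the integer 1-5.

5

ΔP = 1008 − 866 = 142 hPa.
V ≈ 5.9 × 142^0.666 = 5.9 × 27.13 ≈ 160 kt.
160 kt falls in the Category 5 band.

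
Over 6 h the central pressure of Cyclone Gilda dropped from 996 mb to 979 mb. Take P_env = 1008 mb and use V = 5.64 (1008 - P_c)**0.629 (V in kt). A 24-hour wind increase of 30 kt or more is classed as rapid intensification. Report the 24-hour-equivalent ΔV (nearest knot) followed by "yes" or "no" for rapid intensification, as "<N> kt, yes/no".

V₁: ΔP = 12, V ≈ 5.64 × 12^0.629 ≈ 26.92 kt.
V₂: ΔP = 29, V ≈ 5.64 × 29^0.629 ≈ 46.90 kt.
ΔV over 6 h = 19.98 kt → 24 h equivalent = 19.98 × 24/6 ≈ 79.92 kt.
80 kt ≥ 30 kt ⇒ rapid intensification.

80 kt, yes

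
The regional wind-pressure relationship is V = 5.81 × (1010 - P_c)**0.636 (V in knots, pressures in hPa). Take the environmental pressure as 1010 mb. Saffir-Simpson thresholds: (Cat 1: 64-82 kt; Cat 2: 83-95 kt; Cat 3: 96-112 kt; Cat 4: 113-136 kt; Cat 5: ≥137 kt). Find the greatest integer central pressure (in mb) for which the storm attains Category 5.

866 mb

Category 5 begins at V = 137 kt.
Required ΔP = (137/5.81)^(1/0.636) = 23.580^1.572 ≈ 143.91 mb.
P_c ≤ 1010 − 143.91 = 866.09, so the highest integer P_c is 866 mb.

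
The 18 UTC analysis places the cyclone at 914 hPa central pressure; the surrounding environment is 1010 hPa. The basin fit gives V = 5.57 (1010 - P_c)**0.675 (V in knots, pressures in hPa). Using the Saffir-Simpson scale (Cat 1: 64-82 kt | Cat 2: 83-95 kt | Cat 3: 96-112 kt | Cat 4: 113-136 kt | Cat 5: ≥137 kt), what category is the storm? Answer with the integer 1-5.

4

ΔP = 1010 − 914 = 96 hPa.
V ≈ 5.57 × 96^0.675 = 5.57 × 21.78 ≈ 121 kt.
121 kt falls in the Category 4 band.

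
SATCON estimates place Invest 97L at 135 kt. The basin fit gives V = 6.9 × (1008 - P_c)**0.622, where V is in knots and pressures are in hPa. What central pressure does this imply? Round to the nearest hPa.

889 hPa

ΔP = (V / 6.9)^(1/0.622) = (135/6.9)^1.608.
135/6.9 = 19.565; 19.565^1.608 ≈ 119.22 hPa.
P_c = 1008 − 119.22 = 888.78 ≈ 889 hPa.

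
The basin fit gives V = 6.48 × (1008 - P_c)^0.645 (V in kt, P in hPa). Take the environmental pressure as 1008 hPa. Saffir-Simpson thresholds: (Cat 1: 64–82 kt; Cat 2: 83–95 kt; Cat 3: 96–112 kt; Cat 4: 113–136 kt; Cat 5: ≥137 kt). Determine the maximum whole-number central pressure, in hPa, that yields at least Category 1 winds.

973 hPa

Category 1 begins at V = 64 kt.
Required ΔP = (64/6.48)^(1/0.645) = 9.877^1.550 ≈ 34.84 hPa.
P_c ≤ 1008 − 34.84 = 973.16, so the highest integer P_c is 973 hPa.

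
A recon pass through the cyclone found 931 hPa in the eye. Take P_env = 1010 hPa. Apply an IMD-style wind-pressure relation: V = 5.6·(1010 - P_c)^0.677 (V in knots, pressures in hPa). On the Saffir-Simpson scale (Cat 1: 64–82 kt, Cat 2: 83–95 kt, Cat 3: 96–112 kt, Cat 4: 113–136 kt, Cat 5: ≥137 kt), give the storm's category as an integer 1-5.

ΔP = 1010 − 931 = 79 hPa.
V ≈ 5.6 × 79^0.677 = 5.6 × 19.26 ≈ 108 kt.
108 kt falls in the Category 3 band.

3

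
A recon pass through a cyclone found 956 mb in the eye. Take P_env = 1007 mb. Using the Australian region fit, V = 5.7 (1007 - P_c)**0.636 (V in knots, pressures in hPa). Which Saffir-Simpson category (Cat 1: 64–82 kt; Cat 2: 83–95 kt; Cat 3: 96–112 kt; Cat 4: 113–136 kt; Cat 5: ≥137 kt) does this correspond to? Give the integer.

1

ΔP = 1007 − 956 = 51 mb.
V ≈ 5.7 × 51^0.636 = 5.7 × 12.19 ≈ 69 kt.
69 kt falls in the Category 1 band.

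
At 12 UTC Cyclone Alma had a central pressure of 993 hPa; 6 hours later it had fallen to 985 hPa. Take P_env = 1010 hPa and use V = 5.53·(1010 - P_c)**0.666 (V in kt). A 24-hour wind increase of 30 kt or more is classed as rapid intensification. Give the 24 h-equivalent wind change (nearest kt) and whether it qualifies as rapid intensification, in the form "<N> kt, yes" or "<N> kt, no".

43 kt, yes

V₁: ΔP = 17, V ≈ 5.53 × 17^0.666 ≈ 36.49 kt.
V₂: ΔP = 25, V ≈ 5.53 × 25^0.666 ≈ 47.18 kt.
ΔV over 6 h = 10.69 kt → 24 h equivalent = 10.69 × 24/6 ≈ 42.76 kt.
43 kt ≥ 30 kt ⇒ rapid intensification.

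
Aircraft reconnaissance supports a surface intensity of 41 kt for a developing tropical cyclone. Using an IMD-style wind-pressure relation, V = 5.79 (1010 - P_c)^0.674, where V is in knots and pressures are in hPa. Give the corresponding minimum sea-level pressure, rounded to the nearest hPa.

992 hPa

ΔP = (V / 5.79)^(1/0.674) = (41/5.79)^1.484.
41/5.79 = 7.081; 7.081^1.484 ≈ 18.25 hPa.
P_c = 1010 − 18.25 = 991.75 ≈ 992 hPa.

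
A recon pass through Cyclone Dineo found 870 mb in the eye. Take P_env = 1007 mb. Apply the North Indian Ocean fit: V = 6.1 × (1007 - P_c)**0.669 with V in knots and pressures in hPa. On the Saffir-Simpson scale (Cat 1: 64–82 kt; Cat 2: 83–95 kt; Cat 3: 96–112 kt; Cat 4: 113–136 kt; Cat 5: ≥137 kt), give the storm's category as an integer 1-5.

ΔP = 1007 − 870 = 137 mb.
V ≈ 6.1 × 137^0.669 = 6.1 × 26.88 ≈ 164 kt.
164 kt falls in the Category 5 band.

5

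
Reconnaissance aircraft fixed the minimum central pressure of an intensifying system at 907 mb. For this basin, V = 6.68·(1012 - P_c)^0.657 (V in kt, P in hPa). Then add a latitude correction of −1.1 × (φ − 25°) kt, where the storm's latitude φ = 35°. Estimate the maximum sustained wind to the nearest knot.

ΔP = 1012 − 907 = 105 mb.
105^0.657 ≈ 21.278.
V ≈ 6.68 × 21.278 ≈ 142.1 kt.
Latitude correction: −1.1 × (35 − 25) = -11 kt.
Corrected V ≈ 131.1 kt → 131 kt.

131 kt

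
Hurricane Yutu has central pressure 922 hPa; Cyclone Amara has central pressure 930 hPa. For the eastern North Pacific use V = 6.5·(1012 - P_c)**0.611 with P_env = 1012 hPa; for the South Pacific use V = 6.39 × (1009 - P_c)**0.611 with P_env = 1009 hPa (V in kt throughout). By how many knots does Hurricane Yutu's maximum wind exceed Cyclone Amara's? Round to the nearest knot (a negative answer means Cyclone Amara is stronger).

9 kt

Hurricane Yutu: ΔP = 90; V ≈ 6.5 × 90^0.611 ≈ 101.61 kt.
Cyclone Amara: ΔP = 79; V ≈ 6.39 × 79^0.611 ≈ 92.25 kt.
Difference ≈ 101.61 − 92.25 = 9.36 → 9 kt.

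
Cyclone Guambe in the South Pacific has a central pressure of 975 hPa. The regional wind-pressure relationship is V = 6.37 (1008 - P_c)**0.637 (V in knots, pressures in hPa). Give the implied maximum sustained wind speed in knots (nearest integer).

ΔP = 1008 − 975 = 33 hPa.
33^0.637 ≈ 9.275.
V ≈ 6.37 × 9.275 ≈ 59.1 kt.

59 kt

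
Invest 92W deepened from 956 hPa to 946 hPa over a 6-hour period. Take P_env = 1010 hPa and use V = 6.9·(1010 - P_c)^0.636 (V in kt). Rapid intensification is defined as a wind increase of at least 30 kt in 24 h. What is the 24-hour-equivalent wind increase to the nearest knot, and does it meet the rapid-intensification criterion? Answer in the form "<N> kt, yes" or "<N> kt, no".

40 kt, yes

V₁: ΔP = 54, V ≈ 6.9 × 54^0.636 ≈ 87.23 kt.
V₂: ΔP = 64, V ≈ 6.9 × 64^0.636 ≈ 97.18 kt.
ΔV over 6 h = 9.95 kt → 24 h equivalent = 9.95 × 24/6 ≈ 39.80 kt.
40 kt ≥ 30 kt ⇒ rapid intensification.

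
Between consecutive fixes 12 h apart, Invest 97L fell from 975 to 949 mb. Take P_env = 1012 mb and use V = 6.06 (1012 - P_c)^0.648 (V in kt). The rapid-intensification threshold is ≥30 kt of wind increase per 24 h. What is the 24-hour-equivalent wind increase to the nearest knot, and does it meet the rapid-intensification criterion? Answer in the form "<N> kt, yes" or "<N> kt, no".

V₁: ΔP = 37, V ≈ 6.06 × 37^0.648 ≈ 62.90 kt.
V₂: ΔP = 63, V ≈ 6.06 × 63^0.648 ≈ 88.81 kt.
ΔV over 12 h = 25.91 kt → 24 h equivalent = 25.91 × 24/12 ≈ 51.82 kt.
52 kt ≥ 30 kt ⇒ rapid intensification.

52 kt, yes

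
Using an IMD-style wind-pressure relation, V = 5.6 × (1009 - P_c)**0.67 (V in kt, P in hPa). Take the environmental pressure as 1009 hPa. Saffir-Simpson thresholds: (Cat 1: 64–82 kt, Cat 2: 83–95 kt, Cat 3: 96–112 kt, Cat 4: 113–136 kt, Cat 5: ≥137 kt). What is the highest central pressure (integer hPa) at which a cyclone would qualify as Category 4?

920 hPa

Category 4 begins at V = 113 kt.
Required ΔP = (113/5.6)^(1/0.67) = 20.179^1.493 ≈ 88.63 hPa.
P_c ≤ 1009 − 88.63 = 920.37, so the highest integer P_c is 920 hPa.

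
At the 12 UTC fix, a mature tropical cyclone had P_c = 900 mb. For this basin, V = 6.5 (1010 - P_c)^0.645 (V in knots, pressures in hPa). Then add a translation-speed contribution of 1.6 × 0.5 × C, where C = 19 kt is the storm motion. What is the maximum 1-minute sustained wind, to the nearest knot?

ΔP = 1010 − 900 = 110 mb.
110^0.645 ≈ 20.735.
V ≈ 6.5 × 20.735 ≈ 134.8 kt.
Translation term: 1.6 × 0.5 × 19 = 15.2 kt.
Corrected V ≈ 150 kt → 150 kt.

150 kt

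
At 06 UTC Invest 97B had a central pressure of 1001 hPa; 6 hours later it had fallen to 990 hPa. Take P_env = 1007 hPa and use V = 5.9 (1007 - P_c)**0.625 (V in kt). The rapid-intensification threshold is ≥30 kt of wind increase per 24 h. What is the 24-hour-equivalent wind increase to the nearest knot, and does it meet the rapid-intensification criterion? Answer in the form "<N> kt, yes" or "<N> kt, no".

66 kt, yes

V₁: ΔP = 6, V ≈ 5.9 × 6^0.625 ≈ 18.08 kt.
V₂: ΔP = 17, V ≈ 5.9 × 17^0.625 ≈ 34.66 kt.
ΔV over 6 h = 16.58 kt → 24 h equivalent = 16.58 × 24/6 ≈ 66.32 kt.
66 kt ≥ 30 kt ⇒ rapid intensification.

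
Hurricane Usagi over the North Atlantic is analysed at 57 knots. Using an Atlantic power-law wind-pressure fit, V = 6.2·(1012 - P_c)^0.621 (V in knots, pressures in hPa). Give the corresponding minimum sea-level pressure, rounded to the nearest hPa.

ΔP = (V / 6.2)^(1/0.621) = (57/6.2)^1.610.
57/6.2 = 9.194; 9.194^1.610 ≈ 35.60 hPa.
P_c = 1012 − 35.60 = 976.40 ≈ 976 hPa.

976 hPa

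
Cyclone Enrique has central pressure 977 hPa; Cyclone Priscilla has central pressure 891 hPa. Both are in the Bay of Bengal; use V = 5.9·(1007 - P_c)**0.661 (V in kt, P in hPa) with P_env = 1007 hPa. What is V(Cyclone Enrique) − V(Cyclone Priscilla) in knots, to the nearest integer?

-81 kt

Cyclone Enrique: ΔP = 30; V ≈ 5.9 × 30^0.661 ≈ 55.88 kt.
Cyclone Priscilla: ΔP = 116; V ≈ 5.9 × 116^0.661 ≈ 136.60 kt.
Difference ≈ 55.88 − 136.60 = -80.72 → -81 kt.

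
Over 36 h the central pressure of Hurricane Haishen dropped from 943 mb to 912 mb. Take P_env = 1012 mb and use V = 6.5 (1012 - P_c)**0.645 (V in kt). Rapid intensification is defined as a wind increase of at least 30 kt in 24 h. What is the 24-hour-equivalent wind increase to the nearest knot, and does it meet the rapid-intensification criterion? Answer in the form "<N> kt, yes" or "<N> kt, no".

V₁: ΔP = 69, V ≈ 6.5 × 69^0.645 ≈ 99.76 kt.
V₂: ΔP = 100, V ≈ 6.5 × 100^0.645 ≈ 126.74 kt.
ΔV over 36 h = 26.98 kt → 24 h equivalent = 26.98 × 24/36 ≈ 17.99 kt.
18 kt < 30 kt ⇒ not rapid intensification.

18 kt, no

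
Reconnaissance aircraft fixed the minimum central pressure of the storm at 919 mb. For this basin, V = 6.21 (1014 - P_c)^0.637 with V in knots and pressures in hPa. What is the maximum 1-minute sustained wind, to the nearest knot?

113 kt

ΔP = 1014 − 919 = 95 mb.
95^0.637 ≈ 18.189.
V ≈ 6.21 × 18.189 ≈ 113.0 kt.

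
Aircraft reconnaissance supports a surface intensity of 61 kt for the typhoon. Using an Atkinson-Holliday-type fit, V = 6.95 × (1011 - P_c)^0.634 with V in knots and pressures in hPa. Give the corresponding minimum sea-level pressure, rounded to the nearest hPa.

980 hPa

ΔP = (V / 6.95)^(1/0.634) = (61/6.95)^1.577.
61/6.95 = 8.777; 8.777^1.577 ≈ 30.76 hPa.
P_c = 1011 − 30.76 = 980.24 ≈ 980 hPa.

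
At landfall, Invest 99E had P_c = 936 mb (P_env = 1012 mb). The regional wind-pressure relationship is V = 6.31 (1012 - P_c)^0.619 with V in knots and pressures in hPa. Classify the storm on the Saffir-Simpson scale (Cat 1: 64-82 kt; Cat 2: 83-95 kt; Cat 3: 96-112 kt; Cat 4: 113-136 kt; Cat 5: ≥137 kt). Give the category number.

2

ΔP = 1012 − 936 = 76 mb.
V ≈ 6.31 × 76^0.619 = 6.31 × 14.60 ≈ 92 kt.
92 kt falls in the Category 2 band.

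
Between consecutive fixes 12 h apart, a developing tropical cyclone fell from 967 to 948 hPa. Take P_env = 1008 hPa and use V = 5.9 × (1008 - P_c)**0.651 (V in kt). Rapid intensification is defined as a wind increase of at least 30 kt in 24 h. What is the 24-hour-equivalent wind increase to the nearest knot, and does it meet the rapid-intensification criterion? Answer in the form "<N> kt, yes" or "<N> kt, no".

37 kt, yes

V₁: ΔP = 41, V ≈ 5.9 × 41^0.651 ≈ 66.19 kt.
V₂: ΔP = 60, V ≈ 5.9 × 60^0.651 ≈ 84.81 kt.
ΔV over 12 h = 18.62 kt → 24 h equivalent = 18.62 × 24/12 ≈ 37.24 kt.
37 kt ≥ 30 kt ⇒ rapid intensification.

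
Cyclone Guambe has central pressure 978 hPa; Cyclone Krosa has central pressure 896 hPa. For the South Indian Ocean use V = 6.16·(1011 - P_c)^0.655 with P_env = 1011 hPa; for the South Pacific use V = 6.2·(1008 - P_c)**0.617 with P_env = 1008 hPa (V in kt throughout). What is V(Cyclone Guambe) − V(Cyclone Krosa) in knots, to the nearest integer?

-53 kt

Cyclone Guambe: ΔP = 33; V ≈ 6.16 × 33^0.655 ≈ 60.84 kt.
Cyclone Krosa: ΔP = 112; V ≈ 6.2 × 112^0.617 ≈ 113.96 kt.
Difference ≈ 60.84 − 113.96 = -53.12 → -53 kt.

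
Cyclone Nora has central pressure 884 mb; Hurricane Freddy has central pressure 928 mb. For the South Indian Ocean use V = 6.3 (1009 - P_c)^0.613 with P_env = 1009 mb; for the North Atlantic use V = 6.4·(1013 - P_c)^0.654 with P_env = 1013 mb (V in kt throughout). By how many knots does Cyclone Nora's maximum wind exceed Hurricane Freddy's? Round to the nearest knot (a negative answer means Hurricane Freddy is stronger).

Cyclone Nora: ΔP = 125; V ≈ 6.3 × 125^0.613 ≈ 121.55 kt.
Hurricane Freddy: ΔP = 85; V ≈ 6.4 × 85^0.654 ≈ 116.96 kt.
Difference ≈ 121.55 − 116.96 = 4.59 → 5 kt.

5 kt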